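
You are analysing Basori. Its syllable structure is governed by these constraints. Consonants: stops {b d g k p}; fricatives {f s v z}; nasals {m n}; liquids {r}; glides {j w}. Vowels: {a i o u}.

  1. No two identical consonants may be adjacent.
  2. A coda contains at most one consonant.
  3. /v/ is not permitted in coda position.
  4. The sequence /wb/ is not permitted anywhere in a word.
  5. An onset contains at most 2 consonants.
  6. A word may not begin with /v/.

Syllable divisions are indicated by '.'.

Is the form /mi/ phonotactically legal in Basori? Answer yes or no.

yes

/mi/ — σ1 onset /m/, coda /∅/ ok → phonotactically legal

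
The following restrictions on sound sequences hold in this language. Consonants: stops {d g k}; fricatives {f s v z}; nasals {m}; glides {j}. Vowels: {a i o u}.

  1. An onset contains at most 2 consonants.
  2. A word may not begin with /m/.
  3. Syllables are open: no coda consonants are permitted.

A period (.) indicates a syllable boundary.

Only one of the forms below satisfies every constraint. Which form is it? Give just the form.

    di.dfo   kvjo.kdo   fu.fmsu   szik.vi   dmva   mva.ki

di.dfo — σ1 onset /d/, coda /∅/ ok; σ2 onset /df/ (2C), coda /∅/ ok → licit
kvjo.kdo — violates constraint 1: syllable 1 onset /kvj/ has 3 consonants (> 2) → illicit
fu.fmsu — violates constraint 1: syllable 2 onset /fms/ has 3 consonants (> 2) → illicit
szik.vi — violates constraint 3: syllable 1 coda /k/ has 1 consonant (> 0) → illicit
dmva — violates constraint 1: syllable 1 onset /dmv/ has 3 consonants (> 2) → illicit
mva.ki — violates constraint 2: word begins with /m/ → illicit

di.dfo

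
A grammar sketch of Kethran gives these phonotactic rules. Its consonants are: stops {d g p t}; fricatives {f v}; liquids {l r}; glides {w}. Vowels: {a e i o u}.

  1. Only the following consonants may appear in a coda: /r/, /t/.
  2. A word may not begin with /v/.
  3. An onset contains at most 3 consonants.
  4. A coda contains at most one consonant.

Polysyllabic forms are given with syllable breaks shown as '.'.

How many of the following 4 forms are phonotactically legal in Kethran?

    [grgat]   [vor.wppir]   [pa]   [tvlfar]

[grgat] — σ1 onset /grg/ (3C), coda /t/ ok → phonotactically legal
[vor.wppir] — violates constraint 2: word begins with /v/ → phonotactically illegal
[pa] — σ1 onset /p/, coda /∅/ ok → phonotactically legal
[tvlfar] — violates constraint 3: syllable 1 onset /tvlf/ has 4 consonants (> 3) → phonotactically illegal
Phonotactically legal: [grgat], [pa] → 2.

2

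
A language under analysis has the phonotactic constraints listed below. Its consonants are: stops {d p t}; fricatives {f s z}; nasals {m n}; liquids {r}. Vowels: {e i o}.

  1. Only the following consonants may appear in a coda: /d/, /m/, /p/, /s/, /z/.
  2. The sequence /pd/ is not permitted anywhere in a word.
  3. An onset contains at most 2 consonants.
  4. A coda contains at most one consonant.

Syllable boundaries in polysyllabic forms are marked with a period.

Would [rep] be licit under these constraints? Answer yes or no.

[rep] — σ1 onset /r/, coda /p/ ok → licit

yes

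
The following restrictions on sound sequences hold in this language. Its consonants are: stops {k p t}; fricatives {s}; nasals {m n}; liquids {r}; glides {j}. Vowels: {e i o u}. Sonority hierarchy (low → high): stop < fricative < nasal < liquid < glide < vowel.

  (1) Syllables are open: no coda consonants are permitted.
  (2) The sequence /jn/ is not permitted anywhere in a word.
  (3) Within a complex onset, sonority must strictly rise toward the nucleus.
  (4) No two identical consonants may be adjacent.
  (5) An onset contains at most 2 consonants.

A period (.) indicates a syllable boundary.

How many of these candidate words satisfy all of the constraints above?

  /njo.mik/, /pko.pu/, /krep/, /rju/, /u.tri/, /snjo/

/njo.mik/ — violates constraint 1: syllable 2 coda /k/ has 1 consonant (> 0) → not permitted
/pko.pu/ — violates constraint 3: syllable 1 onset /pk/: /p/ (stop, 1) → /k/ (stop, 1) does not rise → not permitted
/krep/ — violates constraint 1: syllable 1 coda /p/ has 1 consonant (> 0) → not permitted
/rju/ — σ1 onset /rj/ (4→5 rises), coda /∅/ ok → permitted
/u.tri/ — σ1 onset /∅/, coda /∅/ ok; σ2 onset /tr/ (1→4 rises), coda /∅/ ok → permitted
/snjo/ — violates constraint 5: syllable 1 onset /snj/ has 3 consonants (> 2) → not permitted
Permitted: /rju/, /u.tri/ → 2.

2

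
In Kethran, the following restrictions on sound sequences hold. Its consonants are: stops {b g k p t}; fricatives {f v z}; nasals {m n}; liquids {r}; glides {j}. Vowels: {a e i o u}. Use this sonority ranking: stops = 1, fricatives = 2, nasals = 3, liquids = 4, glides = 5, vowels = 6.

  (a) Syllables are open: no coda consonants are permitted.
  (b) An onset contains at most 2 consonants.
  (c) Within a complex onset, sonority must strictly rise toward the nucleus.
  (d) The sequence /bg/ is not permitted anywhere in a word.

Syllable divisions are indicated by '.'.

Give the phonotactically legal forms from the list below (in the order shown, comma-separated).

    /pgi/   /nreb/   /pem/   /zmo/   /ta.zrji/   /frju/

/pgi/ — violates constraint (c): syllable 1 onset /pg/: /p/ (stop, 1) → /g/ (stop, 1) does not rise → phonotactically illegal
/nreb/ — violates constraint (a): syllable 1 coda /b/ has 1 consonant (> 0) → phonotactically illegal
/pem/ — violates constraint (a): syllable 1 coda /m/ has 1 consonant (> 0) → phonotactically illegal
/zmo/ — σ1 onset /zm/ (2→3 rises), coda /∅/ ok → phonotactically legal
/ta.zrji/ — violates constraint (b): syllable 2 onset /zrj/ has 3 consonants (> 2) → phonotactically illegal
/frju/ — violates constraint (b): syllable 1 onset /frj/ has 3 consonants (> 2) → phonotactically illegal

/zmo/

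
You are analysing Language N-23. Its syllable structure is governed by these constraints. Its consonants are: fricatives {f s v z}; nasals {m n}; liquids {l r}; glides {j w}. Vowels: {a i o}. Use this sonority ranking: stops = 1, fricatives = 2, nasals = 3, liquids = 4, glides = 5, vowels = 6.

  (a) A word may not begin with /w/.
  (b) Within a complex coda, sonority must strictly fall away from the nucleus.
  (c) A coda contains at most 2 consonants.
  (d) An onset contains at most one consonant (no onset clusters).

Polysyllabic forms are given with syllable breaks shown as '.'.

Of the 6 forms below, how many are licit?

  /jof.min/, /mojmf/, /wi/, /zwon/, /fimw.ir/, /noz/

/jof.min/ — σ1 onset /j/, coda /f/ ok; σ2 onset /m/, coda /n/ ok → licit
/mojmf/ — violates constraint (c): syllable 1 coda /jmf/ has 3 consonants (> 2) → illicit
/wi/ — violates constraint (a): word begins with /w/ → illicit
/zwon/ — violates constraint (d): syllable 1 onset /zw/ has 2 consonants (> 1) → illicit
/fimw.ir/ — violates constraint (b): syllable 1 coda /mw/: /m/ (nasal, 3) → /w/ (glide, 5) does not fall → illicit
/noz/ — σ1 onset /n/, coda /z/ ok → licit
Licit: /jof.min/, /noz/ → 2.

2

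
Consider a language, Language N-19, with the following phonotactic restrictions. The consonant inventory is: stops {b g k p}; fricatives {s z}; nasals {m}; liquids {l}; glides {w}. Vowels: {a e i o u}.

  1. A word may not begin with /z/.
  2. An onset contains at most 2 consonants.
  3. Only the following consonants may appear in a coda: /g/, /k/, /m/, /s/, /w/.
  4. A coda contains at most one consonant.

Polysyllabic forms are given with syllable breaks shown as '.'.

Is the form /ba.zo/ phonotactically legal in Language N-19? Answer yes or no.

yes

/ba.zo/ — σ1 onset /b/, coda /∅/ ok; σ2 onset /z/, coda /∅/ ok → phonotactically legal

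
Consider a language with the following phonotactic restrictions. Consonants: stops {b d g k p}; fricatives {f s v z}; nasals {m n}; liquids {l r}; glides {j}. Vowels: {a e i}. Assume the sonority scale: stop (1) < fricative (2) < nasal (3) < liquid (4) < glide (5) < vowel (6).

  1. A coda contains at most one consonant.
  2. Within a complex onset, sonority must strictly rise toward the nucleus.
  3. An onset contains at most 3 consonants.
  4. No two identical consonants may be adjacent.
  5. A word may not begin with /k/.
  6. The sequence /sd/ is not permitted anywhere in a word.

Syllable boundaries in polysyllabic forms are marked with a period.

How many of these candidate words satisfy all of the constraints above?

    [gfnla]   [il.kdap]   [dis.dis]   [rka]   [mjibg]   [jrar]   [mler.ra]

[gfnla] — violates constraint 3: syllable 1 onset /gfnl/ has 4 consonants (> 3) → not permitted
[il.kdap] — violates constraint 2: syllable 2 onset /kd/: /k/ (stop, 1) → /d/ (stop, 1) does not rise → not permitted
[dis.dis] — violates constraint 6: contains banned sequence /sd/ → not permitted
[rka] — violates constraint 2: syllable 1 onset /rk/: /r/ (liquid, 4) → /k/ (stop, 1) does not rise → not permitted
[mjibg] — violates constraint 1: syllable 1 coda /bg/ has 2 consonants (> 1) → not permitted
[jrar] — violates constraint 2: syllable 1 onset /jr/: /j/ (glide, 5) → /r/ (liquid, 4) does not rise → not permitted
[mler.ra] — violates constraint 4: adjacent identical consonants /rr/ → not permitted
No form is permitted → 0.

0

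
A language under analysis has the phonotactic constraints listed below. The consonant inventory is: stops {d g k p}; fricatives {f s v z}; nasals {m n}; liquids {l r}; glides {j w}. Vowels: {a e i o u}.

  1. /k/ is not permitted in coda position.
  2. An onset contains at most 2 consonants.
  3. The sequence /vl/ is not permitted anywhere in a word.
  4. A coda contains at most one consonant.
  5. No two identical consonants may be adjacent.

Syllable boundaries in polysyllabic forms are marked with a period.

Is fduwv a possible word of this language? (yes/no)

fduwv — violates constraint 4: syllable 1 coda /wv/ has 2 consonants (> 1) → ill-formed

no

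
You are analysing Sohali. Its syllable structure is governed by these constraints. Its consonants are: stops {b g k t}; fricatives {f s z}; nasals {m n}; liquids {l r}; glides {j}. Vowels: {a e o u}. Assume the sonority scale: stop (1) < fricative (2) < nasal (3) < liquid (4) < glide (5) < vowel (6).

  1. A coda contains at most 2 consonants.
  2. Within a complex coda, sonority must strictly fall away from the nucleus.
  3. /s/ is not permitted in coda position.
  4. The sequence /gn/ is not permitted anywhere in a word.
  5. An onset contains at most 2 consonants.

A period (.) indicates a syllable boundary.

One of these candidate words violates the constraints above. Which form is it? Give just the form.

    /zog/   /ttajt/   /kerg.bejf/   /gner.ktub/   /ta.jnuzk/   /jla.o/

/zog/ — σ1 onset /z/, coda /g/ ok → well-formed
/ttajt/ — σ1 onset /tt/ (2C), coda /jt/ (5→1 falls) ok → well-formed
/kerg.bejf/ — σ1 onset /k/, coda /rg/ (4→1 falls) ok; σ2 onset /b/, coda /jf/ (5→2 falls) ok → well-formed
/gner.ktub/ — violates constraint 4: contains banned sequence /gn/ → ill-formed
/ta.jnuzk/ — σ1 onset /t/, coda /∅/ ok; σ2 onset /jn/ (2C), coda /zk/ (2→1 falls) ok → well-formed
/jla.o/ — σ1 onset /jl/ (2C), coda /∅/ ok; σ2 onset /∅/, coda /∅/ ok → well-formed

/gner.ktub/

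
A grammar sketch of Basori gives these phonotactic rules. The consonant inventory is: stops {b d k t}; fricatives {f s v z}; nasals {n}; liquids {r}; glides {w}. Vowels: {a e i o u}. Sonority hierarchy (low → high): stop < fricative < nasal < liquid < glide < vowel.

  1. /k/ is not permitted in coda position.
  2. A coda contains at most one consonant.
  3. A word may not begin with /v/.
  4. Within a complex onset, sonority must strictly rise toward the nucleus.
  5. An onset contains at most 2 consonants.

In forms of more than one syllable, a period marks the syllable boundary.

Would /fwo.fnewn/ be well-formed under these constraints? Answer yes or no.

/fwo.fnewn/ — violates constraint 2: syllable 2 coda /wn/ has 2 consonants (> 1) → ill-formed

no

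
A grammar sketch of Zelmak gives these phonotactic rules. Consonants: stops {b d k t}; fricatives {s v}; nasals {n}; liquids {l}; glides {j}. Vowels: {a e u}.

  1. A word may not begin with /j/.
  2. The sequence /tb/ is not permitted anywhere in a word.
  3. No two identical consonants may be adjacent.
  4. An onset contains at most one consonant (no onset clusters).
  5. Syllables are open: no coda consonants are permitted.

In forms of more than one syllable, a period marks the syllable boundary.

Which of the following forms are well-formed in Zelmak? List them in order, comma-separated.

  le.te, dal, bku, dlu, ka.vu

le.te, ka.vu

le.te — σ1 onset /l/, coda /∅/ ok; σ2 onset /t/, coda /∅/ ok → well-formed
dal — violates constraint 5: syllable 1 coda /l/ has 1 consonant (> 0) → ill-formed
bku — violates constraint 4: syllable 1 onset /bk/ has 2 consonants (> 1) → ill-formed
dlu — violates constraint 4: syllable 1 onset /dl/ has 2 consonants (> 1) → ill-formed
ka.vu — σ1 onset /k/, coda /∅/ ok; σ2 onset /v/, coda /∅/ ok → well-formed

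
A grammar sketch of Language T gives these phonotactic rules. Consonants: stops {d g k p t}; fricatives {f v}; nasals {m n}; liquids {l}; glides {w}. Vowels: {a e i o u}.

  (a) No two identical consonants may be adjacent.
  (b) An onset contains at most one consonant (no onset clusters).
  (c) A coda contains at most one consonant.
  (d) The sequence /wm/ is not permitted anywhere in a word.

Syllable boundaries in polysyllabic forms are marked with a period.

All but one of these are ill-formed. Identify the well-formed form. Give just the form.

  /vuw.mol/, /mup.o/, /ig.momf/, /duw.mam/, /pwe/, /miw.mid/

/mup.o/

/vuw.mol/ — violates constraint (d): contains banned sequence /wm/ → ill-formed
/mup.o/ — σ1 onset /m/, coda /p/ ok; σ2 onset /∅/, coda /∅/ ok → well-formed
/ig.momf/ — violates constraint (c): syllable 2 coda /mf/ has 2 consonants (> 1) → ill-formed
/duw.mam/ — violates constraint (d): contains banned sequence /wm/ → ill-formed
/pwe/ — violates constraint (b): syllable 1 onset /pw/ has 2 consonants (> 1) → ill-formed
/miw.mid/ — violates constraint (d): contains banned sequence /wm/ → ill-formed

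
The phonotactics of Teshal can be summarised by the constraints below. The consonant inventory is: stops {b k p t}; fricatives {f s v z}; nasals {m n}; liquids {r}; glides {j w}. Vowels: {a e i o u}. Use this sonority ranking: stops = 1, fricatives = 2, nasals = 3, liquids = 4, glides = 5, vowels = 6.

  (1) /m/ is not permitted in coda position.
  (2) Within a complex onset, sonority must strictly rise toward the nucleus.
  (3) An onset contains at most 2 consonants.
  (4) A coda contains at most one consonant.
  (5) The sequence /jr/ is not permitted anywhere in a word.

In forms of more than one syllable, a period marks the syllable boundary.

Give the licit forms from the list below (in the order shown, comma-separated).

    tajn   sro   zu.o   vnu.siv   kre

sro, zu.o, vnu.siv, kre

tajn — violates constraint 4: syllable 1 coda /jn/ has 2 consonants (> 1) → illicit
sro — σ1 onset /sr/ (2→4 rises), coda /∅/ ok → licit
zu.o — σ1 onset /z/, coda /∅/ ok; σ2 onset /∅/, coda /∅/ ok → licit
vnu.siv — σ1 onset /vn/ (2→3 rises), coda /∅/ ok; σ2 onset /s/, coda /v/ ok → licit
kre — σ1 onset /kr/ (1→4 rises), coda /∅/ ok → licit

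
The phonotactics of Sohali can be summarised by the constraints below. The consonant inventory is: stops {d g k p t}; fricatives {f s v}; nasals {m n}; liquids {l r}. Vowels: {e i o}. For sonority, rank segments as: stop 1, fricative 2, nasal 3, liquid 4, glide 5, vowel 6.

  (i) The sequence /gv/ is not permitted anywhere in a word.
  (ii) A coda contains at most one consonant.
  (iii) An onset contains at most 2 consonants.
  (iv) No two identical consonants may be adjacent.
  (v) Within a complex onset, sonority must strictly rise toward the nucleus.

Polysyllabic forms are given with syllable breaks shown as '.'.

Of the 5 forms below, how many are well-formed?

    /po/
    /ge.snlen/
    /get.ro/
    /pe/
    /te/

/po/ — σ1 onset /p/, coda /∅/ ok → well-formed
/ge.snlen/ — violates constraint (iii): syllable 2 onset /snl/ has 3 consonants (> 2) → ill-formed
/get.ro/ — σ1 onset /g/, coda /t/ ok; σ2 onset /r/, coda /∅/ ok → well-formed
/pe/ — σ1 onset /p/, coda /∅/ ok → well-formed
/te/ — σ1 onset /t/, coda /∅/ ok → well-formed
Well-formed: /po/, /get.ro/, /pe/, /te/ → 4.

4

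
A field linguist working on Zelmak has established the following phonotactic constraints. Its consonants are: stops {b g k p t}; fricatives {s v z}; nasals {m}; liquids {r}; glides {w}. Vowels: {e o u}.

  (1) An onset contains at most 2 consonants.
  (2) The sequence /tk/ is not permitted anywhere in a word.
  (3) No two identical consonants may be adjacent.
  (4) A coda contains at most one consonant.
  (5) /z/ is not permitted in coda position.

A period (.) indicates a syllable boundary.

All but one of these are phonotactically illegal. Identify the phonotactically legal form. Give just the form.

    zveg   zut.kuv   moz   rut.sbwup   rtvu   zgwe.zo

zveg

zveg — σ1 onset /zv/ (2C), coda /g/ ok → phonotactically legal
zut.kuv — violates constraint 2: contains banned sequence /tk/ → phonotactically illegal
moz — violates constraint 5: syllable 1 coda contains /z/ → phonotactically illegal
rut.sbwup — violates constraint 1: syllable 2 onset /sbw/ has 3 consonants (> 2) → phonotactically illegal
rtvu — violates constraint 1: syllable 1 onset /rtv/ has 3 consonants (> 2) → phonotactically illegal
zgwe.zo — violates constraint 1: syllable 1 onset /zgw/ has 3 consonants (> 2) → phonotactically illegal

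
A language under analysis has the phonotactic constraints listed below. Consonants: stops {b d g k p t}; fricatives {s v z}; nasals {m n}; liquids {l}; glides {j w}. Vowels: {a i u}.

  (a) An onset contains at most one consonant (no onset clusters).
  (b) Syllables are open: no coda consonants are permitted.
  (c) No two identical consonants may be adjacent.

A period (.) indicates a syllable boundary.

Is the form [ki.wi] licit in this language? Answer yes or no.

yes

[ki.wi] — σ1 onset /k/, coda /∅/ ok; σ2 onset /w/, coda /∅/ ok → licit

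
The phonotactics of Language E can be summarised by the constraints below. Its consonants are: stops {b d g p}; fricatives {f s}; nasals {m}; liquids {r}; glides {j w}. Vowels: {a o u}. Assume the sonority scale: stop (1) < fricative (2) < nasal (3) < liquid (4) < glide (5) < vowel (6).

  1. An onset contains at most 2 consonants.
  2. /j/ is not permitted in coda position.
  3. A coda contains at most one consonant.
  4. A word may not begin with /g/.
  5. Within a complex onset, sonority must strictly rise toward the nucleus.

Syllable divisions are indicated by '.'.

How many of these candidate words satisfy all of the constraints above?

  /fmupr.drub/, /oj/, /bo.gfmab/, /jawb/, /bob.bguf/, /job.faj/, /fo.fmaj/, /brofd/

/fmupr.drub/ — violates constraint 3: syllable 1 coda /pr/ has 2 consonants (> 1) → ill-formed
/oj/ — violates constraint 2: syllable 1 coda contains /j/ → ill-formed
/bo.gfmab/ — violates constraint 1: syllable 2 onset /gfm/ has 3 consonants (> 2) → ill-formed
/jawb/ — violates constraint 3: syllable 1 coda /wb/ has 2 consonants (> 1) → ill-formed
/bob.bguf/ — violates constraint 5: syllable 2 onset /bg/: /b/ (stop, 1) → /g/ (stop, 1) does not rise → ill-formed
/job.faj/ — violates constraint 2: syllable 2 coda contains /j/ → ill-formed
/fo.fmaj/ — violates constraint 2: syllable 2 coda contains /j/ → ill-formed
/brofd/ — violates constraint 3: syllable 1 coda /fd/ has 2 consonants (> 1) → ill-formed
No form is well-formed → 0.

0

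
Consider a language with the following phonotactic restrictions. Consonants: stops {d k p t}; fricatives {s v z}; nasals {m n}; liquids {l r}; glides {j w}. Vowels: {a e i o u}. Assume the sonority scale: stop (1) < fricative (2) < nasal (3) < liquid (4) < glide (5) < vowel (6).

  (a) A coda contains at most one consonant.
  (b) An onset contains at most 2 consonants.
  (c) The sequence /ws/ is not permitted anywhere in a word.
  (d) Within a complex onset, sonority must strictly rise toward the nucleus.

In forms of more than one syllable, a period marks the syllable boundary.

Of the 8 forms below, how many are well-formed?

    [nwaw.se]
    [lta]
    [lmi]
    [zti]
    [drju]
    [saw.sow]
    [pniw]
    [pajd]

[nwaw.se] — violates constraint (c): contains banned sequence /ws/ → ill-formed
[lta] — violates constraint (d): syllable 1 onset /lt/: /l/ (liquid, 4) → /t/ (stop, 1) does not rise → ill-formed
[lmi] — violates constraint (d): syllable 1 onset /lm/: /l/ (liquid, 4) → /m/ (nasal, 3) does not rise → ill-formed
[zti] — violates constraint (d): syllable 1 onset /zt/: /z/ (fricative, 2) → /t/ (stop, 1) does not rise → ill-formed
[drju] — violates constraint (b): syllable 1 onset /drj/ has 3 consonants (> 2) → ill-formed
[saw.sow] — violates constraint (c): contains banned sequence /ws/ → ill-formed
[pniw] — σ1 onset /pn/ (1→3 rises), coda /w/ ok → well-formed
[pajd] — violates constraint (a): syllable 1 coda /jd/ has 2 consonants (> 1) → ill-formed
Well-formed: [pniw] → 1.

1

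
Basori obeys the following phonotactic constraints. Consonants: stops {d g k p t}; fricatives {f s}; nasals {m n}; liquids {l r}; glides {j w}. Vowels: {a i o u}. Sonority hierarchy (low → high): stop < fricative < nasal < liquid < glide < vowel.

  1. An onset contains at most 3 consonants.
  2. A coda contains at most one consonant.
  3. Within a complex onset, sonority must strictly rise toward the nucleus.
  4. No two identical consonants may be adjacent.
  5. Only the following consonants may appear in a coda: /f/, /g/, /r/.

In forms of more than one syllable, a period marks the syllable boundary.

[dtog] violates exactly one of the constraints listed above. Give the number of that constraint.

3

[dtog]: syllable 1 onset /dt/: /d/ (stop, 1) → /t/ (stop, 1) does not rise.
This is a violation of constraint 3: "Within a complex onset, sonority must strictly rise toward the nucleus."
The remaining constraints (1, 2, 4, 5) are satisfied.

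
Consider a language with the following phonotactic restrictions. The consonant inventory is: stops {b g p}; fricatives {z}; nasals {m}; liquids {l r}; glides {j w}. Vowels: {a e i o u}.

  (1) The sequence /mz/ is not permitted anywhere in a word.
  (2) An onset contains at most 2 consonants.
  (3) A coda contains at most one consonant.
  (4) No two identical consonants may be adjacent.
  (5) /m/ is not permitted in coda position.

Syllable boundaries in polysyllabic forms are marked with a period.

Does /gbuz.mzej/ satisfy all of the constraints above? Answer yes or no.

/gbuz.mzej/ — violates constraint 1: contains banned sequence /mz/ → illicit

no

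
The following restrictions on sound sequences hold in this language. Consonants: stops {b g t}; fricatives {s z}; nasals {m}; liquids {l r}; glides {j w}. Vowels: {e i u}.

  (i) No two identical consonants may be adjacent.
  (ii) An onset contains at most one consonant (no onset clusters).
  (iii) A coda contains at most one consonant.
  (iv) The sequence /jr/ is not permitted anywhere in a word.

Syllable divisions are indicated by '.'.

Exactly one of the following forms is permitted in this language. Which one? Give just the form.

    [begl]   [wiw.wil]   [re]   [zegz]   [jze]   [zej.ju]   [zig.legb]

[re]

[begl] — violates constraint (iii): syllable 1 coda /gl/ has 2 consonants (> 1) → not permitted
[wiw.wil] — violates constraint (i): adjacent identical consonants /ww/ → not permitted
[re] — σ1 onset /r/, coda /∅/ ok → permitted
[zegz] — violates constraint (iii): syllable 1 coda /gz/ has 2 consonants (> 1) → not permitted
[jze] — violates constraint (ii): syllable 1 onset /jz/ has 2 consonants (> 1) → not permitted
[zej.ju] — violates constraint (i): adjacent identical consonants /jj/ → not permitted
[zig.legb] — violates constraint (iii): syllable 2 coda /gb/ has 2 consonants (> 1) → not permitted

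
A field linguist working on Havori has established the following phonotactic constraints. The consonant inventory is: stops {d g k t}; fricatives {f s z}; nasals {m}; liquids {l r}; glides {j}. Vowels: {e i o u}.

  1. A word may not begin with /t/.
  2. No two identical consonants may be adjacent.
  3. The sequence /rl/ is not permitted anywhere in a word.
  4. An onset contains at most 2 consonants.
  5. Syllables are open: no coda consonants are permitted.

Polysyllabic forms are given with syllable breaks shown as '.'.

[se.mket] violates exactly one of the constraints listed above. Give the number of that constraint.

5

[se.mket]: syllable 2 coda /t/ has 1 consonant (> 0).
This is a violation of constraint 5: "Syllables are open: no coda consonants are permitted."
The remaining constraints (1, 2, 3, 4) are satisfied.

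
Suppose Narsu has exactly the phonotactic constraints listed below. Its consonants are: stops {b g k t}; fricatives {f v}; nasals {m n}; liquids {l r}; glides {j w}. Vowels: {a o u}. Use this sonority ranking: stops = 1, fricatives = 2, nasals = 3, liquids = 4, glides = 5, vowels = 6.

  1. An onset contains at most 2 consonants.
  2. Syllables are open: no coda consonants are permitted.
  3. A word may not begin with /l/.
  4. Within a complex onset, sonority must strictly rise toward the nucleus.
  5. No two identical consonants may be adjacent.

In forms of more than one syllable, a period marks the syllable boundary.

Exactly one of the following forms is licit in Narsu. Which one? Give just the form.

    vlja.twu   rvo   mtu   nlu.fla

vlja.twu — violates constraint 1: syllable 1 onset /vlj/ has 3 consonants (> 2) → illicit
rvo — violates constraint 4: syllable 1 onset /rv/: /r/ (liquid, 4) → /v/ (fricative, 2) does not rise → illicit
mtu — violates constraint 4: syllable 1 onset /mt/: /m/ (nasal, 3) → /t/ (stop, 1) does not rise → illicit
nlu.fla — σ1 onset /nl/ (3→4 rises), coda /∅/ ok; σ2 onset /fl/ (2→4 rises), coda /∅/ ok → licit

nlu.fla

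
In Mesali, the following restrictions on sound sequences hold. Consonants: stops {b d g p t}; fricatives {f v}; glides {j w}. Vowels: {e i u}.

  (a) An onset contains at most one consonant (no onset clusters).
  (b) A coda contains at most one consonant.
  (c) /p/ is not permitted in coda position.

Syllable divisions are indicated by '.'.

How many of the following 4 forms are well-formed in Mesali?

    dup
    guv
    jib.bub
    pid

dup — violates constraint (c): syllable 1 coda contains /p/ → ill-formed
guv — σ1 onset /g/, coda /v/ ok → well-formed
jib.bub — σ1 onset /j/, coda /b/ ok; σ2 onset /b/, coda /b/ ok → well-formed
pid — σ1 onset /p/, coda /d/ ok → well-formed
Well-formed: guv, jib.bub, pid → 3.

3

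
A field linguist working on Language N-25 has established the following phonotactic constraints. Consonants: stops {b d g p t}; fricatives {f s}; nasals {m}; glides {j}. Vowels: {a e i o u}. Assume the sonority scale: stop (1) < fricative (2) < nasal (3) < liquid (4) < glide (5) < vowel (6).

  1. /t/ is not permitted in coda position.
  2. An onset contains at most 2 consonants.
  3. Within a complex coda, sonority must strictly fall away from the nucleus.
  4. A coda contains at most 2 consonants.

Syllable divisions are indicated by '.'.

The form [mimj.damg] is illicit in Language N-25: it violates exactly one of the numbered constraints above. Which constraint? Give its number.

3

[mimj.damg]: syllable 1 coda /mj/: /m/ (nasal, 3) → /j/ (glide, 5) does not fall.
This is a violation of constraint 3: "Within a complex coda, sonority must strictly fall away from the nucleus."
The remaining constraints (1, 2, 4) are satisfied.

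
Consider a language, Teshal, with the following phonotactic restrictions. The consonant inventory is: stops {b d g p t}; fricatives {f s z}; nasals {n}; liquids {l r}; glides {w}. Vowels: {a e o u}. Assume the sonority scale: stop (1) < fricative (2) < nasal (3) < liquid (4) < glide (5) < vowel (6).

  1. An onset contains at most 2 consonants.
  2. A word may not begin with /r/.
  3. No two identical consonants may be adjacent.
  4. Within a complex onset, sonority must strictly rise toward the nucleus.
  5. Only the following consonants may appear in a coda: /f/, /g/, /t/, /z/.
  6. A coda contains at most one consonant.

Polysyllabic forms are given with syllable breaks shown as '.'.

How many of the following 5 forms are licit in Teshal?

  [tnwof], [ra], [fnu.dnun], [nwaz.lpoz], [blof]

1

[tnwof] — violates constraint 1: syllable 1 onset /tnw/ has 3 consonants (> 2) → illicit
[ra] — violates constraint 2: word begins with /r/ → illicit
[fnu.dnun] — violates constraint 5: syllable 2 coda contains /n/, which is not a licensed coda consonant → illicit
[nwaz.lpoz] — violates constraint 4: syllable 2 onset /lp/: /l/ (liquid, 4) → /p/ (stop, 1) does not rise → illicit
[blof] — σ1 onset /bl/ (1→4 rises), coda /f/ ok → licit
Licit: [blof] → 1.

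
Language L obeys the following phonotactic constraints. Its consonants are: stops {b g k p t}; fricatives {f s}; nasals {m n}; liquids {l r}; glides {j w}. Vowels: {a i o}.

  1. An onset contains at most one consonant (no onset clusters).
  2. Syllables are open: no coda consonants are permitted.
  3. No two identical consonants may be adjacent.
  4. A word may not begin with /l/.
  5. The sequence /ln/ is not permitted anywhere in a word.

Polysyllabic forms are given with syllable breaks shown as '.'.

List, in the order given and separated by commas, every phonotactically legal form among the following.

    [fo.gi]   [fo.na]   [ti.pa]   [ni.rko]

[fo.gi], [fo.na], [ti.pa]

[fo.gi] — σ1 onset /f/, coda /∅/ ok; σ2 onset /g/, coda /∅/ ok → phonotactically legal
[fo.na] — σ1 onset /f/, coda /∅/ ok; σ2 onset /n/, coda /∅/ ok → phonotactically legal
[ti.pa] — σ1 onset /t/, coda /∅/ ok; σ2 onset /p/, coda /∅/ ok → phonotactically legal
[ni.rko] — violates constraint 1: syllable 2 onset /rk/ has 2 consonants (> 1) → phonotactically illegal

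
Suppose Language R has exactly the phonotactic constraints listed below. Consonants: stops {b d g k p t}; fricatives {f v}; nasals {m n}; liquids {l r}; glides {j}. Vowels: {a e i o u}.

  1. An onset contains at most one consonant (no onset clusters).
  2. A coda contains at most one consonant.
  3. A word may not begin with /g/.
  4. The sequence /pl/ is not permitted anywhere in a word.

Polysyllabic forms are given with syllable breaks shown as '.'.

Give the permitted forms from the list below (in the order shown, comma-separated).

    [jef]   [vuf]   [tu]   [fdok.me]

[jef], [vuf], [tu]

[jef] — σ1 onset /j/, coda /f/ ok → permitted
[vuf] — σ1 onset /v/, coda /f/ ok → permitted
[tu] — σ1 onset /t/, coda /∅/ ok → permitted
[fdok.me] — violates constraint 1: syllable 1 onset /fd/ has 2 consonants (> 1) → not permitted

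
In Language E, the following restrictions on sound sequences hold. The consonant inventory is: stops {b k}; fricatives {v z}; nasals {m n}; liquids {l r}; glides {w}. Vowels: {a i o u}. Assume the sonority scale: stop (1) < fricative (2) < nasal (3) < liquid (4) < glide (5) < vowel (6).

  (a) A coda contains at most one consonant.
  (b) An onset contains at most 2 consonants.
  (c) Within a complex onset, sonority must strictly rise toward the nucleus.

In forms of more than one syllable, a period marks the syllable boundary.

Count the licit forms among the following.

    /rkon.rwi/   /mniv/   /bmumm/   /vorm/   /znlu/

0

/rkon.rwi/ — violates constraint (c): syllable 1 onset /rk/: /r/ (liquid, 4) → /k/ (stop, 1) does not rise → illicit
/mniv/ — violates constraint (c): syllable 1 onset /mn/: /m/ (nasal, 3) → /n/ (nasal, 3) does not rise → illicit
/bmumm/ — violates constraint (a): syllable 1 coda /mm/ has 2 consonants (> 1) → illicit
/vorm/ — violates constraint (a): syllable 1 coda /rm/ has 2 consonants (> 1) → illicit
/znlu/ — violates constraint (b): syllable 1 onset /znl/ has 3 consonants (> 2) → illicit
No form is licit → 0.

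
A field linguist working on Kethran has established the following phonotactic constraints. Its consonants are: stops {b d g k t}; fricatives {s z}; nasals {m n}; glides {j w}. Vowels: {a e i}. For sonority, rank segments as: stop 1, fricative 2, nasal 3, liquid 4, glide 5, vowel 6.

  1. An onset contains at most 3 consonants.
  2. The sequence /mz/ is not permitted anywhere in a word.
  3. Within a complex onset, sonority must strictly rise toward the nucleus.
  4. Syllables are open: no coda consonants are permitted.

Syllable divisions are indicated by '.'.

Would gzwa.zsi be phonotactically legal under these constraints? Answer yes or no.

gzwa.zsi — violates constraint 3: syllable 2 onset /zs/: /z/ (fricative, 2) → /s/ (fricative, 2) does not rise → phonotactically illegal

no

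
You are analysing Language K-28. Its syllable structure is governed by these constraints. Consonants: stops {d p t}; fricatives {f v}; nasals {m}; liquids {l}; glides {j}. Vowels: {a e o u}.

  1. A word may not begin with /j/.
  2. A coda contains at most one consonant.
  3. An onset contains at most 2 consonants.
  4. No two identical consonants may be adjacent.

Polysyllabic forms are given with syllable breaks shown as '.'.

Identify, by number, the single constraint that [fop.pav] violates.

[fop.pav]: adjacent identical consonants /pp/.
This is a violation of constraint 4: "No two identical consonants may be adjacent."
The remaining constraints (1, 2, 3) are satisfied.

4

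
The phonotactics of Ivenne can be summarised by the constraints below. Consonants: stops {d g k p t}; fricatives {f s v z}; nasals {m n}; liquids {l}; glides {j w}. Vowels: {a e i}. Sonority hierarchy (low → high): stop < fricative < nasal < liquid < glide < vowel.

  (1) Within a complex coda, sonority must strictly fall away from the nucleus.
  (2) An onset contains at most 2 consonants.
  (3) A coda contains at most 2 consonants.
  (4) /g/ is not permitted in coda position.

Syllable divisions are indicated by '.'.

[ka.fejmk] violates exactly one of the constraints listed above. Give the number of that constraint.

[ka.fejmk]: syllable 2 coda /jmk/ has 3 consonants (> 2).
This is a violation of constraint 3: "A coda contains at most 2 consonants."
The remaining constraints (1, 2, 4) are satisfied.

3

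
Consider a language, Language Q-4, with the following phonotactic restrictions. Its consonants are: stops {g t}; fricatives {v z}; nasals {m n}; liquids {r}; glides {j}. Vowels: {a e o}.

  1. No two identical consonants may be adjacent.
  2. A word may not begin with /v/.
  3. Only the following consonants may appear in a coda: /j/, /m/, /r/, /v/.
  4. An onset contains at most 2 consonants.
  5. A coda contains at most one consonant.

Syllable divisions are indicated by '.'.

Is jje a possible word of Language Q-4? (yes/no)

jje — violates constraint 1: adjacent identical consonants /jj/ → illicit

no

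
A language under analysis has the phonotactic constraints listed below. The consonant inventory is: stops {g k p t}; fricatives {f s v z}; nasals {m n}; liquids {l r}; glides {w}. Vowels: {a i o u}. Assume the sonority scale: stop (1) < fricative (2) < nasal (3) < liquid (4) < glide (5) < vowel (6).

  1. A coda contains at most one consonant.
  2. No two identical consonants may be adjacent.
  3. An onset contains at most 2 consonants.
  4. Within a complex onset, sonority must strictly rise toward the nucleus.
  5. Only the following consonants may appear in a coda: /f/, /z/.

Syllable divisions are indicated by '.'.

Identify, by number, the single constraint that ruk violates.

5

ruk: syllable 1 coda contains /k/, which is not a licensed coda consonant.
This is a violation of constraint 5: "Only the following consonants may appear in a coda: /f/, /z/."
The remaining constraints (1, 2, 3, 4) are satisfied.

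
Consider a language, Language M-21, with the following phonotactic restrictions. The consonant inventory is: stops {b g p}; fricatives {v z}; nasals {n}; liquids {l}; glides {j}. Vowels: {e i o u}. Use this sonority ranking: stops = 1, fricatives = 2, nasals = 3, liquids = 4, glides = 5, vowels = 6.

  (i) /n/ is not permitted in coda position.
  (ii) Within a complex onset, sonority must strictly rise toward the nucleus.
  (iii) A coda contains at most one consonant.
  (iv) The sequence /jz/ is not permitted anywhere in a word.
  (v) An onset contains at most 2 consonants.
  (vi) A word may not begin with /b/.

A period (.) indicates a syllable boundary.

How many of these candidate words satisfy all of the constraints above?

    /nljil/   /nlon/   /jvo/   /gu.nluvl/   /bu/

/nljil/ — violates constraint (v): syllable 1 onset /nlj/ has 3 consonants (> 2) → phonotactically illegal
/nlon/ — violates constraint (i): syllable 1 coda contains /n/ → phonotactically illegal
/jvo/ — violates constraint (ii): syllable 1 onset /jv/: /j/ (glide, 5) → /v/ (fricative, 2) does not rise → phonotactically illegal
/gu.nluvl/ — violates constraint (iii): syllable 2 coda /vl/ has 2 consonants (> 1) → phonotactically illegal
/bu/ — violates constraint (vi): word begins with /b/ → phonotactically illegal
No form is phonotactically legal → 0.

0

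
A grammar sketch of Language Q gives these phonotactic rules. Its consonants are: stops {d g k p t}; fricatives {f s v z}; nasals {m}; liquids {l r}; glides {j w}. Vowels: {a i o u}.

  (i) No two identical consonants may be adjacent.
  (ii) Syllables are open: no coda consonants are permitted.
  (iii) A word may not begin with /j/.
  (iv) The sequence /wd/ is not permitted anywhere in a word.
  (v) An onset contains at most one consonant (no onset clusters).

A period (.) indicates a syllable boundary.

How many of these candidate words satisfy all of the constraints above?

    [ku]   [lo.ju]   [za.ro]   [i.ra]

4

[ku] — σ1 onset /k/, coda /∅/ ok → phonotactically legal
[lo.ju] — σ1 onset /l/, coda /∅/ ok; σ2 onset /j/, coda /∅/ ok → phonotactically legal
[za.ro] — σ1 onset /z/, coda /∅/ ok; σ2 onset /r/, coda /∅/ ok → phonotactically legal
[i.ra] — σ1 onset /∅/, coda /∅/ ok; σ2 onset /r/, coda /∅/ ok → phonotactically legal
Phonotactically legal: [ku], [lo.ju], [za.ro], [i.ra] → 4.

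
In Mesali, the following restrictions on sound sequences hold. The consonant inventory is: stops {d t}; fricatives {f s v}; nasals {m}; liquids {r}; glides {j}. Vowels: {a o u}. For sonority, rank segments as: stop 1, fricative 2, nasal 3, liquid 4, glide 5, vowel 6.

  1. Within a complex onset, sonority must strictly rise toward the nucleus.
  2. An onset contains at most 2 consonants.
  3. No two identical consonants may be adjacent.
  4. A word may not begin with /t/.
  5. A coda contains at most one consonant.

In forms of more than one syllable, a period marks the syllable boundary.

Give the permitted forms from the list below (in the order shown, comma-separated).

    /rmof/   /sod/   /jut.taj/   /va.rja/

/sod/, /va.rja/

/rmof/ — violates constraint 1: syllable 1 onset /rm/: /r/ (liquid, 4) → /m/ (nasal, 3) does not rise → not permitted
/sod/ — σ1 onset /s/, coda /d/ ok → permitted
/jut.taj/ — violates constraint 3: adjacent identical consonants /tt/ → not permitted
/va.rja/ — σ1 onset /v/, coda /∅/ ok; σ2 onset /rj/ (4→5 rises), coda /∅/ ok → permitted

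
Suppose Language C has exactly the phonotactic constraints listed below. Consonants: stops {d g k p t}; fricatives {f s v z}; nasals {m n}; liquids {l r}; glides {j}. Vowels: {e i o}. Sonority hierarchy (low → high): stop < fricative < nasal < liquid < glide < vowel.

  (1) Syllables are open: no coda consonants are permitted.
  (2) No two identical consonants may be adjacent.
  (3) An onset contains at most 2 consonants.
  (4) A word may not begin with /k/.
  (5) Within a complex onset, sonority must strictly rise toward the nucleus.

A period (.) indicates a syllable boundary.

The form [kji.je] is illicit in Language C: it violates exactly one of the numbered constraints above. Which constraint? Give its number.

4

[kji.je]: word begins with /k/.
This is a violation of constraint 4: "A word may not begin with /k/."
The remaining constraints (1, 2, 3, 5) are satisfied.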